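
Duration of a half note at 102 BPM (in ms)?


Step by step:
One quarter-note beat = 60000 / BPM = 60000 / 102 ms
Half note = 2 × quarter note
Duration = 2 × 60000 / 102 = 120000 / 102
= 1176.5 ms


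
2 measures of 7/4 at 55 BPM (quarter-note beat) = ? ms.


Let's work it out.
Quarter-note beat duration = 60000 / 55 ms
Beats per measure (7/4) = 7
One measure = 7 × 60000 / 55 = 420000 / 55 ms
2 measures = 2 × 420000 / 55 = 840000 / 55
= 15272.7 ms


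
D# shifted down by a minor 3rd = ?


Reasoning:
minor 3rd: 3 letter names, 3 semitones
Letter: D - 2 → B
Pitch: D# - 3 semitones, spelled as a B → B#
= B#


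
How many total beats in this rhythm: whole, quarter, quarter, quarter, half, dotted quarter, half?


Solution.
Beat values:
  whole = 4 beats
  quarter = 1 beat
  quarter = 1 beat
  quarter = 1 beat
  half = 2 beats
  dotted quarter = 1.5 beats
  half = 2 beats
Sum = 4 + 1 + 1 + 1 + 2 + 1.5 + 2
= 12.5 beats


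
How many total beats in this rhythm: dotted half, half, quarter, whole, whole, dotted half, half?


Working:
Beat values:
  dotted half = 3 beats
  half = 2 beats
  quarter = 1 beat
  whole = 4 beats
  whole = 4 beats
  dotted half = 3 beats
  half = 2 beats
Sum = 3 + 2 + 1 + 4 + 4 + 3 + 2
= 19 beats


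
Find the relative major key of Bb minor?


Reasoning:
The relative major shares the key signature and is a minor 3rd above the minor tonic
A minor 3rd above Bb is Db
→ relative major of Bb minor is Db major
= Db major


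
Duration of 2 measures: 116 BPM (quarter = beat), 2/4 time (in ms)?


Quarter-note beat duration = 60000 / 116 ms
Beats per measure (2/4) = 2
One measure = 2 × 60000 / 116 = 120000 / 116 ms
2 measures = 2 × 120000 / 116 = 240000 / 116
= 2069.0 ms


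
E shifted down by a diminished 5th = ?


diminished 5th: 5 letter names, 6 semitones
Letter: E - 4 → A
Pitch: E - 6 semitones, spelled as an A → A#
= A#


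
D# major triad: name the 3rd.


Step by step:
Major triad = root + major 3rd (4 semitones) + perfect 5th (7 semitones)
A triad on D# stacks thirds, so the chord tones use letter names D-F-A
Root: D#
Major 3rd above D#: F##
Perfect 5th above D#: A#
The 3rd = F##


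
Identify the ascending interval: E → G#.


Letter names: E → G spans 3 letter names → a 3rd
Semitones: E → G# = 4 half-steps
A 3rd of 4 semitones is a major 3rd
= major 3rd


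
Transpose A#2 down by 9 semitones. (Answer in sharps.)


A#2: chromatic position 10 in octave 2 → absolute = 2×12 + 10 = 34
Transpose down 9: 34 - 9 = 25
25 = 2×12 + 1 → C# in octave 2
Result = C#2


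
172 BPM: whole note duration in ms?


Reasoning:
One quarter-note beat = 60000 / BPM = 60000 / 172 ms
Whole note = 4 × quarter note
Duration = 4 × 60000 / 172 = 240000 / 172
= 1395.3 ms


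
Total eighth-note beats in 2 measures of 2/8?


Time signature 2/8: the bottom number 8 means the eighth note gets one count
The top number 2 means 2 eighth-note beats per measure
Total = 2 × 2 measures
= 4 eighth-note beats


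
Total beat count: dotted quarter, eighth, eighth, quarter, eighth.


Beat values:
  dotted quarter = 1.5 beats
  eighth = 0.5 beats
  eighth = 0.5 beats
  quarter = 1 beat
  eighth = 0.5 beats
Sum = 1.5 + 0.5 + 0.5 + 1 + 0.5
= 4 beats


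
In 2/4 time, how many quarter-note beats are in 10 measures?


Reasoning:
Time signature 2/4: the bottom number 4 means the quarter note gets one count
The top number 2 means 2 quarter-note beats per measure
Total = 2 × 10 measures
= 20 quarter-note beats


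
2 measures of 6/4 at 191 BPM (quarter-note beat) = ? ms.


Let's work it out.
Quarter-note beat duration = 60000 / 191 ms
Beats per measure (6/4) = 6
One measure = 6 × 60000 / 191 = 360000 / 191 ms
2 measures = 2 × 360000 / 191 = 720000 / 191
= 3769.6 ms


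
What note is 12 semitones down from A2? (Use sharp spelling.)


A2: chromatic position 9 in octave 2 → absolute = 2×12 + 9 = 33
Transpose down 12: 33 - 12 = 21
21 = 1×12 + 9 → A in octave 1
Result = A1


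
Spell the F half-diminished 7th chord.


Half-diminished 7th chord = root + minor 3rd + diminished 5th + minor 7th
Seventh chords stack in thirds, so the letter names are F-A-C-E
Root: F
Minor 3rd above F: Ab
Diminished 5th above F: Cb
Minor 7th above F: Eb
Chord = F Ab Cb Eb


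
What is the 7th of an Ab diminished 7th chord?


Step by step:
Diminished 7th chord = root + minor 3rd + diminished 5th + diminished 7th
Seventh chords stack in thirds, so the letter names are A-C-E-G
Root: Ab
Minor 3rd above Ab: Cb
Diminished 5th above Ab: Ebb
Diminished 7th above Ab: Gbb
The 7th = Gbb


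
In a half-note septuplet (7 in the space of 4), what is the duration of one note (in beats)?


Step by step:
Septuplet: 7 notes occupy the space of 4 half notes
Space = 4 × 2 = 8 beats
Each septuplet note = 8 / 7 = 8/7 beats
= 8/7 beats


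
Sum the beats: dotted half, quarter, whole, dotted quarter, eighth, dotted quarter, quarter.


Working:
Beat values:
  dotted half = 3 beats
  quarter = 1 beat
  whole = 4 beats
  dotted quarter = 1.5 beats
  eighth = 0.5 beats
  dotted quarter = 1.5 beats
  quarter = 1 beat
Sum = 3 + 1 + 4 + 1.5 + 0.5 + 1.5 + 1
= 12.5 beats


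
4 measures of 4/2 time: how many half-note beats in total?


Step by step:
Time signature 4/2: the bottom number 2 means the half note gets one count
The top number 4 means 4 half-note beats per measure
Total = 4 × 4 measures
= 16 half-note beats


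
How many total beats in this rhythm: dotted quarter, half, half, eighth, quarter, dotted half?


Step by step:
Beat values:
  dotted quarter = 1.5 beats
  half = 2 beats
  half = 2 beats
  eighth = 0.5 beats
  quarter = 1 beat
  dotted half = 3 beats
Sum = 1.5 + 2 + 2 + 0.5 + 1 + 3
= 10 beats


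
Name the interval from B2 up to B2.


Working:
Letter names: B → B spans 1 letter name → a unison
Semitones: B2 → B2 = 0 half-steps
A unison of 0 semitones is a perfect unison
= perfect unison


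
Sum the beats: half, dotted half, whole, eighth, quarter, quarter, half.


Beat values:
  half = 2 beats
  dotted half = 3 beats
  whole = 4 beats
  eighth = 0.5 beats
  quarter = 1 beat
  quarter = 1 beat
  half = 2 beats
Sum = 2 + 3 + 4 + 0.5 + 1 + 1 + 2
= 13.5 beats


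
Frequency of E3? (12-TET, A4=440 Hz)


Let's work it out.
f = 440 × 2^(n/12) where n = semitones from A4
E3: -17 semitones from A4
f = 440 × 2^(-17/12)
f = 164.81 Hz


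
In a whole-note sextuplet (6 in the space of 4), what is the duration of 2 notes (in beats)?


Solution.
Sextuplet: 6 notes occupy the space of 4 whole notes
Space = 4 × 4 = 16 beats
Each sextuplet note = 16 / 6 = 8/3 beats
2 notes = 2 × 8/3 = 16/3
= 16/3 beats


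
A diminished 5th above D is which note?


Solution.
A 5th spans 5 letter names, so from D we land on A
A diminished 5th = 6 semitones above D
Spell A at that pitch: Ab
= Ab


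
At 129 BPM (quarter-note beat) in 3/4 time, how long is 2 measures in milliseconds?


Let's work it out.
Quarter-note beat duration = 60000 / 129 ms
Beats per measure (3/4) = 3
One measure = 3 × 60000 / 129 = 180000 / 129 ms
2 measures = 2 × 180000 / 129 = 360000 / 129
= 2790.7 ms


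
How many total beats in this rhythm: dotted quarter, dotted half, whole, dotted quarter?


Beat values:
  dotted quarter = 1.5 beats
  dotted half = 3 beats
  whole = 4 beats
  dotted quarter = 1.5 beats
Sum = 1.5 + 3 + 4 + 1.5
= 10 beats


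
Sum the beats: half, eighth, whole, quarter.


Solution.
Beat values:
  half = 2 beats
  eighth = 0.5 beats
  whole = 4 beats
  quarter = 1 beat
Sum = 2 + 0.5 + 4 + 1
= 7.5 beats


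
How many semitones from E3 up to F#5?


Absolute semitone position = octave×12 + chromatic position
E3: 3×12 + 4 = 40
F#5: 5×12 + 6 = 66
Difference = 66 - 40 = 26
= 26 semitones


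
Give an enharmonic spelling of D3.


Working:
Enharmonic notes sound the same pitch but are spelled with different letter names
D and C## name the same pitch class
= C##3


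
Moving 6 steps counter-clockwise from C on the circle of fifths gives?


Each counter-clockwise step moves down a perfect 5th (= up a perfect 4th)
From C: C → F → Bb → Eb → Ab → Db → F#/Gb
= F#/Gb


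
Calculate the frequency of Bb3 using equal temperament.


Working:
f = 440 × 2^(n/12) where n = semitones from A4
Bb3: -11 semitones from A4
f = 440 × 2^(-11/12)
f = 233.08 Hz


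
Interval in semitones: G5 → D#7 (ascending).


Step by step:
Absolute semitone position = octave×12 + chromatic position
G5: 5×12 + 7 = 67
D#7: 7×12 + 3 = 87
Difference = 87 - 67 = 20
= 20 semitones


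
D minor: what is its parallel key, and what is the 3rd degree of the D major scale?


Let's work it out.
Parallel keys share the same tonic but differ in mode
D minor → parallel is D major
D major scale: D E F# G A B C#
= D major; 3rd degree = F#


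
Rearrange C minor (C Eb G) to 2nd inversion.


Reasoning:
Root position: C Eb G
2nd inversion: move root and 3rd up an octave
Bass note: G
Notes (bottom to top) = G C Eb


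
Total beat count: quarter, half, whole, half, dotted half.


Solution.
Beat values:
  quarter = 1 beat
  half = 2 beats
  whole = 4 beats
  half = 2 beats
  dotted half = 3 beats
Sum = 1 + 2 + 4 + 2 + 3
= 12 beats


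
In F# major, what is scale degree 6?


Working:
Major scale pattern: W-W-H-W-W-W-H (2-2-1-2-2-2-1 semitones)
Starting from F#:
  F# + 2 semitones → G#
  G# + 2 semitones → A#
  A# + 1 semitone → B
  B + 2 semitones → C#
  C# + 2 semitones → D#
  D# + 2 semitones → E#
  E# + 1 semitone → F#
Scale: F# G# A# B C# D# E#
Degree 6 = D#


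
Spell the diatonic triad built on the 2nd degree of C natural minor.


Let's work it out.
C natural minor scale: C D Eb F G Ab Bb
Diatonic triad on degree 2 stacks scale notes 2, 4, 6: D F Ab
D→F = 3 semitones; D→Ab = 6 semitones → diminished triad
= D F Ab (diminished)


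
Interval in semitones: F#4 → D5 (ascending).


Step by step:
Absolute semitone position = octave×12 + chromatic position
F#4: 4×12 + 6 = 54
D5: 5×12 + 2 = 62
Difference = 62 - 54 = 8
= 8 semitones


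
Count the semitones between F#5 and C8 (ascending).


Solution.
Absolute semitone position = octave×12 + chromatic position
F#5: 5×12 + 6 = 66
C8: 8×12 + 0 = 96
Difference = 96 - 66 = 30
= 30 semitones


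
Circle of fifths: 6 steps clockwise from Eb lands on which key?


Each clockwise step on the circle of fifths moves up a perfect 5th
From Eb: Eb → Bb → F → C → G → D → A
= A


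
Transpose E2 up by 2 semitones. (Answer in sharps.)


Let's work it out.
E2: chromatic position 4 in octave 2 → absolute = 2×12 + 4 = 28
Transpose up 2: 28 + 2 = 30
30 = 2×12 + 6 → F# in octave 2
Result = F#2


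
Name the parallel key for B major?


Reasoning:
Parallel keys share the same tonic but differ in mode
B major → parallel is B minor
= B minor


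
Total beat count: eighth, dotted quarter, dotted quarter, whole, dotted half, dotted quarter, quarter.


Beat values:
  eighth = 0.5 beats
  dotted quarter = 1.5 beats
  dotted quarter = 1.5 beats
  whole = 4 beats
  dotted half = 3 beats
  dotted quarter = 1.5 beats
  quarter = 1 beat
Sum = 0.5 + 1.5 + 1.5 + 4 + 3 + 1.5 + 1
= 13 beats


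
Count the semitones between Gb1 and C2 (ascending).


Absolute semitone position = octave×12 + chromatic position
Gb1: 1×12 + 6 = 18
C2: 2×12 + 0 = 24
Difference = 24 - 18 = 6
= 6 semitones


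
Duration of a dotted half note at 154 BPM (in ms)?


Step by step:
One quarter-note beat = 60000 / BPM = 60000 / 154 ms
Dotted half note = 3 × quarter note
Duration = 3 × 60000 / 154 = 180000 / 154
= 1168.8 ms


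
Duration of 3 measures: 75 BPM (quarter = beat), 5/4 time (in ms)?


Quarter-note beat duration = 60000 / 75 ms
Beats per measure (5/4) = 5
One measure = 5 × 60000 / 75 = 300000 / 75 ms
3 measures = 3 × 300000 / 75 = 900000 / 75
= 12000.0 ms


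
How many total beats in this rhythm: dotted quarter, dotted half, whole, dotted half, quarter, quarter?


Working:
Beat values:
  dotted quarter = 1.5 beats
  dotted half = 3 beats
  whole = 4 beats
  dotted half = 3 beats
  quarter = 1 beat
  quarter = 1 beat
Sum = 1.5 + 3 + 4 + 3 + 1 + 1
= 13.5 beats


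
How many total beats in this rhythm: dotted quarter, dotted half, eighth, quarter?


Working:
Beat values:
  dotted quarter = 1.5 beats
  dotted half = 3 beats
  eighth = 0.5 beats
  quarter = 1 beat
Sum = 1.5 + 3 + 0.5 + 1
= 6 beats


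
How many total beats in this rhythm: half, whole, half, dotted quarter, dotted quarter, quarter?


Let's work it out.
Beat values:
  half = 2 beats
  whole = 4 beats
  half = 2 beats
  dotted quarter = 1.5 beats
  dotted quarter = 1.5 beats
  quarter = 1 beat
Sum = 2 + 4 + 2 + 1.5 + 1.5 + 1
= 12 beats


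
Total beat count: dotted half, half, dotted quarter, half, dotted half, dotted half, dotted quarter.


Solution.
Beat values:
  dotted half = 3 beats
  half = 2 beats
  dotted quarter = 1.5 beats
  half = 2 beats
  dotted half = 3 beats
  dotted half = 3 beats
  dotted quarter = 1.5 beats
Sum = 3 + 2 + 1.5 + 2 + 3 + 3 + 1.5
= 16 beats


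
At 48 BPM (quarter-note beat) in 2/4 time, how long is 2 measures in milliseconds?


Let's work it out.
Quarter-note beat duration = 60000 / 48 ms
Beats per measure (2/4) = 2
One measure = 2 × 60000 / 48 = 120000 / 48 ms
2 measures = 2 × 120000 / 48 = 240000 / 48
= 5000.0 ms


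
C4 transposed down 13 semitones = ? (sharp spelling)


C4: chromatic position 0 in octave 4 → absolute = 4×12 + 0 = 48
Transpose down 13: 48 - 13 = 35
35 = 2×12 + 11 → B in octave 2
Result = B2


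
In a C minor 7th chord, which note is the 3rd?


Solution.
Minor 7th chord = root + minor 3rd + perfect 5th + minor 7th
Seventh chords stack in thirds, so the letter names are C-E-G-B
Root: C
Minor 3rd above C: Eb
Perfect 5th above C: G
Minor 7th above C: Bb
The 3rd = Eb


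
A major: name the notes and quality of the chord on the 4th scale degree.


A major scale: A B C# D E F# G#
Diatonic triad on degree 4 stacks scale notes 4, 6, 1: D F# A
D→F# = 4 semitones; D→A = 7 semitones → major triad
= D F# A (major)


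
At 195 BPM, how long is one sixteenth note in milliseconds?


Working:
One quarter-note beat = 60000 / BPM = 60000 / 195 ms
Sixteenth note = 1/4 × quarter note
Duration = 1/4 × 60000 / 195 = 15000 / 195
= 76.9 ms


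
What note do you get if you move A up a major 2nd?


Let's work it out.
major 2nd: 2 letter names, 2 semitones
Letter: A + 1 → B
Pitch: A + 2 semitones, spelled as a B → B
= B


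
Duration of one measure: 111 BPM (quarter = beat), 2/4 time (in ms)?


Solution.
Quarter-note beat duration = 60000 / 111 ms
Beats per measure (2/4) = 2
One measure = 2 × 60000 / 111 = 120000 / 111 ms
= 1081.1 ms


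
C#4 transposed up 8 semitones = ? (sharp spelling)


C#4: chromatic position 1 in octave 4 → absolute = 4×12 + 1 = 49
Transpose up 8: 49 + 8 = 57
57 = 4×12 + 9 → A in octave 4
Result = A4


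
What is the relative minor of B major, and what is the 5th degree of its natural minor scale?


Reasoning:
The relative minor shares the major's key signature and starts on its 6th degree
6th degree = a major 6th above the tonic; a major 6th above B is G#
→ relative minor of B major is G# minor
G# natural minor scale: G# A# B C# D# E F#
= G# minor; 5th degree = D#


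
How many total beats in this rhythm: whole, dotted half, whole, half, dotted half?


Step by step:
Beat values:
  whole = 4 beats
  dotted half = 3 beats
  whole = 4 beats
  half = 2 beats
  dotted half = 3 beats
Sum = 4 + 3 + 4 + 2 + 3
= 16 beats


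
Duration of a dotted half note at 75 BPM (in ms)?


Working:
One quarter-note beat = 60000 / BPM = 60000 / 75 ms
Dotted half note = 3 × quarter note
Duration = 3 × 60000 / 75 = 180000 / 75
= 2400.0 ms


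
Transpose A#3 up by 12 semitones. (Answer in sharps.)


Reasoning:
A#3: chromatic position 10 in octave 3 → absolute = 3×12 + 10 = 46
Transpose up 12: 46 + 12 = 58
58 = 4×12 + 10 → A# in octave 4
Result = A#4


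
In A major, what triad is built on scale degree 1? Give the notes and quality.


Step by step:
A major scale: A B C# D E F# G#
Diatonic triad on degree 1 stacks scale notes 1, 3, 5: A C# E
A→C# = 4 semitones; A→E = 7 semitones → major triad
= A C# E (major)


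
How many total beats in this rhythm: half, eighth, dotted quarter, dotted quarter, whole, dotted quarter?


Reasoning:
Beat values:
  half = 2 beats
  eighth = 0.5 beats
  dotted quarter = 1.5 beats
  dotted quarter = 1.5 beats
  whole = 4 beats
  dotted quarter = 1.5 beats
Sum = 2 + 0.5 + 1.5 + 1.5 + 4 + 1.5
= 11 beats


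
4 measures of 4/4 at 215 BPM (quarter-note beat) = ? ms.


Quarter-note beat duration = 60000 / 215 ms
Beats per measure (4/4) = 4
One measure = 4 × 60000 / 215 = 240000 / 215 ms
4 measures = 4 × 240000 / 215 = 960000 / 215
= 4465.1 ms


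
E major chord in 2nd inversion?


Root position: E G# B
2nd inversion: move root and 3rd up an octave
Bass note: B
Notes (bottom to top) = B E G#


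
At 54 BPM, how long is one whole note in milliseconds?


Working:
One quarter-note beat = 60000 / BPM = 60000 / 54 ms
Whole note = 4 × quarter note
Duration = 4 × 60000 / 54 = 240000 / 54
= 4444.4 ms


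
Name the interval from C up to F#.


Reasoning:
Letter names: C → F spans 4 letter names → a 4th
Semitones: C → F# = 6 half-steps
A 4th of 6 semitones is an augmented 4th
= augmented 4th


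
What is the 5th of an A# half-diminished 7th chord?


Working:
Half-diminished 7th chord = root + minor 3rd + diminished 5th + minor 7th
Seventh chords stack in thirds, so the letter names are A-C-E-G
Root: A#
Minor 3rd above A#: C#
Diminished 5th above A#: E
Minor 7th above A#: G#
The 5th = E


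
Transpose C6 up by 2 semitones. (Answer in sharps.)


Let's work it out.
C6: chromatic position 0 in octave 6 → absolute = 6×12 + 0 = 72
Transpose up 2: 72 + 2 = 74
74 = 6×12 + 2 → D in octave 6
Result = D6


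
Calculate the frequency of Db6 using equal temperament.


Reasoning:
f = 440 × 2^(n/12) where n = semitones from A4
Db6: 16 semitones from A4
f = 440 × 2^(16/12)
f = 1108.73 Hz


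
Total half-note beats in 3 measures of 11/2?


Let's work it out.
Time signature 11/2: the bottom number 2 means the half note gets one count
The top number 11 means 11 half-note beats per measure
Total = 11 × 3 measures
= 33 half-note beats


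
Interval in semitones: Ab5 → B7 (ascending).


Step by step:
Absolute semitone position = octave×12 + chromatic position
Ab5: 5×12 + 8 = 68
B7: 7×12 + 11 = 95
Difference = 95 - 68 = 27
= 27 semitones


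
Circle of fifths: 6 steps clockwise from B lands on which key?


Working:
Each clockwise step on the circle of fifths moves up a perfect 5th
From B: B → F#/Gb → Db → Ab → Eb → Bb → F
= F


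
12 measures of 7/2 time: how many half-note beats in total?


Step by step:
Time signature 7/2: the bottom number 2 means the half note gets one count
The top number 7 means 7 half-note beats per measure
Total = 7 × 12 measures
= 84 half-note beats


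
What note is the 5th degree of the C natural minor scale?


Working:
Natural minor scale pattern: W-H-W-W-H-W-W (2-1-2-2-1-2-2 semitones)
Starting from C:
  C + 2 semitones → D
  D + 1 semitone → Eb
  Eb + 2 semitones → F
  F + 2 semitones → G
  G + 1 semitone → Ab
  Ab + 2 semitones → Bb
  Bb + 2 semitones → C
Scale: C D Eb F G Ab Bb
Degree 5 = G


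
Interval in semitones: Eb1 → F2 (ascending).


Absolute semitone position = octave×12 + chromatic position
Eb1: 1×12 + 3 = 15
F2: 2×12 + 5 = 29
Difference = 29 - 15 = 14
= 14 semitones


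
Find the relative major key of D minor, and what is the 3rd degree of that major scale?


The relative major shares the key signature and is a minor 3rd above the minor tonic
A minor 3rd above D is F
→ relative major of D minor is F major
F major scale: F G A Bb C D E
= F major; 3rd degree = A


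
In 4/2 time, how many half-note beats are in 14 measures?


Step by step:
Time signature 4/2: the bottom number 2 means the half note gets one count
The top number 4 means 4 half-note beats per measure
Total = 4 × 14 measures
= 56 half-note beats


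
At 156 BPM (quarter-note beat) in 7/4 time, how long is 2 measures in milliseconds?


Reasoning:
Quarter-note beat duration = 60000 / 156 ms
Beats per measure (7/4) = 7
One measure = 7 × 60000 / 156 = 420000 / 156 ms
2 measures = 2 × 420000 / 156 = 840000 / 156
= 5384.6 ms


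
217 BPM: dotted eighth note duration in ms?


Let's work it out.
One quarter-note beat = 60000 / BPM = 60000 / 217 ms
Dotted eighth note = 3/4 × quarter note
Duration = 3/4 × 60000 / 217 = 45000 / 217
= 207.4 ms


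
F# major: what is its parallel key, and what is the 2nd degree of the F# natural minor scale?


Let's work it out.
Parallel keys share the same tonic but differ in mode
F# major → parallel is F# minor
F# natural minor scale: F# G# A B C# D E
= F# minor; 2nd degree = G#


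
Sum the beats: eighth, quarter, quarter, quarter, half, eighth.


Beat values:
  eighth = 0.5 beats
  quarter = 1 beat
  quarter = 1 beat
  quarter = 1 beat
  half = 2 beats
  eighth = 0.5 beats
Sum = 0.5 + 1 + 1 + 1 + 2 + 0.5
= 6 beats


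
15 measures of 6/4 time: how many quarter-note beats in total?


Step by step:
Time signature 6/4: the bottom number 4 means the quarter note gets one count
The top number 6 means 6 quarter-note beats per measure
Total = 6 × 15 measures
= 90 quarter-note beats


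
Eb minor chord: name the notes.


Solution.
Minor triad = root + minor 3rd (3 semitones) + perfect 5th (7 semitones)
A triad on Eb stacks thirds, so the chord tones use letter names E-G-B
Root: Eb
Minor 3rd above Eb: Gb
Perfect 5th above Eb: Bb
Chord = Eb Gb Bb


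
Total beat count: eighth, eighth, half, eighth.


Step by step:
Beat values:
  eighth = 0.5 beats
  eighth = 0.5 beats
  half = 2 beats
  eighth = 0.5 beats
Sum = 0.5 + 0.5 + 2 + 0.5
= 3.5 beats


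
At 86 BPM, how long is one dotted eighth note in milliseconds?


Solution.
One quarter-note beat = 60000 / BPM = 60000 / 86 ms
Dotted eighth note = 3/4 × quarter note
Duration = 3/4 × 60000 / 86 = 45000 / 86
= 523.3 ms


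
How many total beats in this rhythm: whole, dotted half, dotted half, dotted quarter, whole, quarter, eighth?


Beat values:
  whole = 4 beats
  dotted half = 3 beats
  dotted half = 3 beats
  dotted quarter = 1.5 beats
  whole = 4 beats
  quarter = 1 beat
  eighth = 0.5 beats
Sum = 4 + 3 + 3 + 1.5 + 4 + 1 + 0.5
= 17 beats


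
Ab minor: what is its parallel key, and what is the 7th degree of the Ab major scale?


Parallel keys share the same tonic but differ in mode
Ab minor → parallel is Ab major
Ab major scale: Ab Bb C Db Eb F G
= Ab major; 7th degree = G


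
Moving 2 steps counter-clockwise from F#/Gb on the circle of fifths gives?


Reasoning:
Each counter-clockwise step moves down a perfect 5th (= up a perfect 4th)
From F#/Gb: F#/Gb → B → E
= E


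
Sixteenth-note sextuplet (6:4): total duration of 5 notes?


Reasoning:
Sextuplet: 6 notes occupy the space of 4 sixteenth notes
Space = 4 × 1/4 = 1 beat
Each sextuplet note = 1 / 6 = 1/6 beats
5 notes = 5 × 1/6 = 5/6
= 5/6 beats


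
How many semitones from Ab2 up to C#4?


Absolute semitone position = octave×12 + chromatic position
Ab2: 2×12 + 8 = 32
C#4: 4×12 + 1 = 49
Difference = 49 - 32 = 17
= 17 semitones


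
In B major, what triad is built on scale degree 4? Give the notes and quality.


Let's work it out.
B major scale: B C# D# E F# G# A#
Diatonic triad on degree 4 stacks scale notes 4, 6, 1: E G# B
E→G# = 4 semitones; E→B = 7 semitones → major triad
= E G# B (major)


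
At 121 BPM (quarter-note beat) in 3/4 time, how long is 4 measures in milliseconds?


Quarter-note beat duration = 60000 / 121 ms
Beats per measure (3/4) = 3
One measure = 3 × 60000 / 121 = 180000 / 121 ms
4 measures = 4 × 180000 / 121 = 720000 / 121
= 5950.4 ms


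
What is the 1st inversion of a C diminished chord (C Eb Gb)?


Root position: C Eb Gb
1st inversion: move root up an octave
Bass note: Eb
Notes (bottom to top) = Eb Gb C


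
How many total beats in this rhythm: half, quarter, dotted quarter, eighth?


Step by step:
Beat values:
  half = 2 beats
  quarter = 1 beat
  dotted quarter = 1.5 beats
  eighth = 0.5 beats
Sum = 2 + 1 + 1.5 + 0.5
= 5 beats


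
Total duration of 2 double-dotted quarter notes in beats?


Step by step:
Base quarter note = 1 beat
Dot 1 adds half the previous value: +1/2
Dot 2 adds half the previous value: +1/4
One double-dotted quarter = 1 + 1/2 + 1/4 = 7/4
2 of them = 2 × 7/4 = 7/2
= 7/2 beats


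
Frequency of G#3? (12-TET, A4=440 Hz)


Solution.
f = 440 × 2^(n/12) where n = semitones from A4
G#3: -13 semitones from A4
f = 440 × 2^(-13/12)
f = 207.65 Hz


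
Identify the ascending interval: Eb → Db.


Solution.
Letter names: E → D spans 7 letter names → a 7th
Semitones: Eb → Db = 10 half-steps
A 7th of 10 semitones is a minor 7th
= minor 7th


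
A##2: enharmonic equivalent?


Working:
Enharmonic notes sound the same pitch but are spelled with different letter names
A## and B name the same pitch class
= B2


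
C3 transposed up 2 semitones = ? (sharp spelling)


Let's work it out.
C3: chromatic position 0 in octave 3 → absolute = 3×12 + 0 = 36
Transpose up 2: 36 + 2 = 38
38 = 3×12 + 2 → D in octave 3
Result = D3


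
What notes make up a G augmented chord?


Reasoning:
Augmented triad = root + major 3rd (4 semitones) + augmented 5th (8 semitones)
A triad on G stacks thirds, so the chord tones use letter names G-B-D
Root: G
Major 3rd above G: B
Augmented 5th above G: D#
Chord = G B D#


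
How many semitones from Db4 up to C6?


Step by step:
Absolute semitone position = octave×12 + chromatic position
Db4: 4×12 + 1 = 49
C6: 6×12 + 0 = 72
Difference = 72 - 49 = 23
= 23 semitones


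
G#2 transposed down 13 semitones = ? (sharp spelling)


Reasoning:
G#2: chromatic position 8 in octave 2 → absolute = 2×12 + 8 = 32
Transpose down 13: 32 - 13 = 19
19 = 1×12 + 7 → G in octave 1
Result = G1


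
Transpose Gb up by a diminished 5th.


Solution.
diminished 5th: 5 letter names, 6 semitones
Letter: G + 4 → D
Pitch: Gb + 6 semitones, spelled as a D → Dbb
= Dbb


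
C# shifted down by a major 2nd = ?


Working:
major 2nd: 2 letter names, 2 semitones
Letter: C - 1 → B
Pitch: C# - 2 semitones, spelled as a B → B
= B


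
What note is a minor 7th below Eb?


Step by step:
A 7th spans 7 letter names, so from E we land on F
A minor 7th = 10 semitones below Eb
Spell F at that pitch: F
= F


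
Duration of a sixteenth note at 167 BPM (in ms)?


Solution.
One quarter-note beat = 60000 / BPM = 60000 / 167 ms
Sixteenth note = 1/4 × quarter note
Duration = 1/4 × 60000 / 167 = 15000 / 167
= 89.8 ms


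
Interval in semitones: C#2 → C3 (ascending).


Working:
Absolute semitone position = octave×12 + chromatic position
C#2: 2×12 + 1 = 25
C3: 3×12 + 0 = 36
Difference = 36 - 25 = 11
= 11 semitones


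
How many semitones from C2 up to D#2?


Working:
Absolute semitone position = octave×12 + chromatic position
C2: 2×12 + 0 = 24
D#2: 2×12 + 3 = 27
Difference = 27 - 24 = 3
= 3 semitones


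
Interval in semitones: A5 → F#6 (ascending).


Absolute semitone position = octave×12 + chromatic position
A5: 5×12 + 9 = 69
F#6: 6×12 + 6 = 78
Difference = 78 - 69 = 9
= 9 semitones


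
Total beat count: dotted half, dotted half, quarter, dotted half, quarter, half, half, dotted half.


Beat values:
  dotted half = 3 beats
  dotted half = 3 beats
  quarter = 1 beat
  dotted half = 3 beats
  quarter = 1 beat
  half = 2 beats
  half = 2 beats
  dotted half = 3 beats
Sum = 3 + 3 + 1 + 3 + 1 + 2 + 2 + 3
= 18 beats


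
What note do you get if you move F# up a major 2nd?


major 2nd: 2 letter names, 2 semitones
Letter: F + 1 → G
Pitch: F# + 2 semitones, spelled as a G → G#
= G#


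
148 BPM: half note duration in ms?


Solution.
One quarter-note beat = 60000 / BPM = 60000 / 148 ms
Half note = 2 × quarter note
Duration = 2 × 60000 / 148 = 120000 / 148
= 810.8 ms


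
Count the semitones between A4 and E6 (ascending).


Step by step:
Absolute semitone position = octave×12 + chromatic position
A4: 4×12 + 9 = 57
E6: 6×12 + 4 = 76
Difference = 76 - 57 = 19
= 19 semitones


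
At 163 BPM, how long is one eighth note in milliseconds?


Reasoning:
One quarter-note beat = 60000 / BPM = 60000 / 163 ms
Eighth note = 1/2 × quarter note
Duration = 1/2 × 60000 / 163 = 30000 / 163
= 184.0 ms


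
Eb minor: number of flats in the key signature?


Flat minor keys: A(0), D(1), G(2), C(3), F(4), Bb(5), Eb(6), Ab(7)
Eb minor has 6 flats
Order of flats: Bb Eb Ab Db Gb Cb Fb → first 6: Bb, Eb, Ab, Db, Gb, Cb
= 6 flats


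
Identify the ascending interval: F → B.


Letter names: F → B spans 4 letter names → a 4th
Semitones: F → B = 6 half-steps
A 4th of 6 semitones is an augmented 4th
= augmented 4th


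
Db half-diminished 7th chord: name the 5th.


Working:
Half-diminished 7th chord = root + minor 3rd + diminished 5th + minor 7th
Seventh chords stack in thirds, so the letter names are D-F-A-C
Root: Db
Minor 3rd above Db: Fb
Diminished 5th above Db: Abb
Minor 7th above Db: Cb
The 5th = Abb


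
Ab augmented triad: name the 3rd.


Working:
Augmented triad = root + major 3rd (4 semitones) + augmented 5th (8 semitones)
A triad on Ab stacks thirds, so the chord tones use letter names A-C-E
Root: Ab
Major 3rd above Ab: C
Augmented 5th above Ab: E
The 3rd = C


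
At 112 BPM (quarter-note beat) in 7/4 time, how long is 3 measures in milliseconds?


Solution.
Quarter-note beat duration = 60000 / 112 ms
Beats per measure (7/4) = 7
One measure = 7 × 60000 / 112 = 420000 / 112 ms
3 measures = 3 × 420000 / 112 = 1260000 / 112
= 11250.0 ms


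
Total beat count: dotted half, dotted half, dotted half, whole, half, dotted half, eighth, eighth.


Beat values:
  dotted half = 3 beats
  dotted half = 3 beats
  dotted half = 3 beats
  whole = 4 beats
  half = 2 beats
  dotted half = 3 beats
  eighth = 0.5 beats
  eighth = 0.5 beats
Sum = 3 + 3 + 3 + 4 + 2 + 3 + 0.5 + 0.5
= 19 beats


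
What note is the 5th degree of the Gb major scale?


Major scale pattern: W-W-H-W-W-W-H (2-2-1-2-2-2-1 semitones)
Starting from Gb:
  Gb + 2 semitones → Ab
  Ab + 2 semitones → Bb
  Bb + 1 semitone → Cb
  Cb + 2 semitones → Db
  Db + 2 semitones → Eb
  Eb + 2 semitones → F
  F + 1 semitone → Gb
Scale: Gb Ab Bb Cb Db Eb F
Degree 5 = Db


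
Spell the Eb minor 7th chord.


Let's work it out.
Minor 7th chord = root + minor 3rd + perfect 5th + minor 7th
Seventh chords stack in thirds, so the letter names are E-G-B-D
Root: Eb
Minor 3rd above Eb: Gb
Perfect 5th above Eb: Bb
Minor 7th above Eb: Db
Chord = Eb Gb Bb Db


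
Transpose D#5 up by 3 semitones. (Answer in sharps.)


Working:
D#5: chromatic position 3 in octave 5 → absolute = 5×12 + 3 = 63
Transpose up 3: 63 + 3 = 66
66 = 5×12 + 6 → F# in octave 5
Result = F#5


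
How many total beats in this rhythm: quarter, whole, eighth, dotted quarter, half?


Beat values:
  quarter = 1 beat
  whole = 4 beats
  eighth = 0.5 beats
  dotted quarter = 1.5 beats
  half = 2 beats
Sum = 1 + 4 + 0.5 + 1.5 + 2
= 9 beats


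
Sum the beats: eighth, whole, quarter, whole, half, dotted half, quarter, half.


Beat values:
  eighth = 0.5 beats
  whole = 4 beats
  quarter = 1 beat
  whole = 4 beats
  half = 2 beats
  dotted half = 3 beats
  quarter = 1 beat
  half = 2 beats
Sum = 0.5 + 4 + 1 + 4 + 2 + 3 + 1 + 2
= 17.5 beats


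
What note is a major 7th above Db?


Let's work it out.
A 7th spans 7 letter names, so from D we land on C
A major 7th = 11 semitones above Db
Spell C at that pitch: C
= C


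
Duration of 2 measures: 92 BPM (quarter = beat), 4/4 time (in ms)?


Quarter-note beat duration = 60000 / 92 ms
Beats per measure (4/4) = 4
One measure = 4 × 60000 / 92 = 240000 / 92 ms
2 measures = 2 × 240000 / 92 = 480000 / 92
= 5217.4 ms


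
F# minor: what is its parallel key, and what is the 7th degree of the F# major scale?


Let's work it out.
Parallel keys share the same tonic but differ in mode
F# minor → parallel is F# major
F# major scale: F# G# A# B C# D# E#
= F# major; 7th degree = E#


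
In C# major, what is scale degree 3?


Step by step:
Major scale pattern: W-W-H-W-W-W-H (2-2-1-2-2-2-1 semitones)
Starting from C#:
  C# + 2 semitones → D#
  D# + 2 semitones → E#
  E# + 1 semitone → F#
  F# + 2 semitones → G#
  G# + 2 semitones → A#
  A# + 2 semitones → B#
  B# + 1 semitone → C#
Scale: C# D# E# F# G# A# B#
Degree 3 = E#


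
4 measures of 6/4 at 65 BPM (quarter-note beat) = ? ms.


Quarter-note beat duration = 60000 / 65 ms
Beats per measure (6/4) = 6
One measure = 6 × 60000 / 65 = 360000 / 65 ms
4 measures = 4 × 360000 / 65 = 1440000 / 65
= 22153.8 ms


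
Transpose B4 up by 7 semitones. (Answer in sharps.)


Solution.
B4: chromatic position 11 in octave 4 → absolute = 4×12 + 11 = 59
Transpose up 7: 59 + 7 = 66
66 = 5×12 + 6 → F# in octave 5
Result = F#5


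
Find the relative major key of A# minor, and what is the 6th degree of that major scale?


The relative major shares the key signature and is a minor 3rd above the minor tonic
A minor 3rd above A# is C#
→ relative major of A# minor is C# major
C# major scale: C# D# E# F# G# A# B#
= C# major; 6th degree = A#


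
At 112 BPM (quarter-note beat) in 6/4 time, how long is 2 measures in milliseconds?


Let's work it out.
Quarter-note beat duration = 60000 / 112 ms
Beats per measure (6/4) = 6
One measure = 6 × 60000 / 112 = 360000 / 112 ms
2 measures = 2 × 360000 / 112 = 720000 / 112
= 6428.6 ms


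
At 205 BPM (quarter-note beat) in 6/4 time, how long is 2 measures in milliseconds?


Solution.
Quarter-note beat duration = 60000 / 205 ms
Beats per measure (6/4) = 6
One measure = 6 × 60000 / 205 = 360000 / 205 ms
2 measures = 2 × 360000 / 205 = 720000 / 205
= 3512.2 ms


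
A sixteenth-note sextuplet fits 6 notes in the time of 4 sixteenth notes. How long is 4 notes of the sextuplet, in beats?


Sextuplet: 6 notes occupy the space of 4 sixteenth notes
Space = 4 × 1/4 = 1 beat
Each sextuplet note = 1 / 6 = 1/6 beats
4 notes = 4 × 1/6 = 2/3
= 2/3 beats


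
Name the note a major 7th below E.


Working:
A 7th spans 7 letter names, so from E we land on F
A major 7th = 11 semitones below E
Spell F at that pitch: F
= F


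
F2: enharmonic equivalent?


Working:
Enharmonic notes sound the same pitch but are spelled with different letter names
F and Gbb name the same pitch class
= Gbb2


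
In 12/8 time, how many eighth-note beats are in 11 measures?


Working:
Time signature 12/8: the bottom number 8 means the eighth note gets one count
The top number 12 means 12 eighth-note beats per measure
Total = 12 × 11 measures
= 132 eighth-note beats


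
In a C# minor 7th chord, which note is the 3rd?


Step by step:
Minor 7th chord = root + minor 3rd + perfect 5th + minor 7th
Seventh chords stack in thirds, so the letter names are C-E-G-B
Root: C#
Minor 3rd above C#: E
Perfect 5th above C#: G#
Minor 7th above C#: B
The 3rd = E


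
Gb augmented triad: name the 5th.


Augmented triad = root + major 3rd (4 semitones) + augmented 5th (8 semitones)
A triad on Gb stacks thirds, so the chord tones use letter names G-B-D
Root: Gb
Major 3rd above Gb: Bb
Augmented 5th above Gb: D
The 5th = D


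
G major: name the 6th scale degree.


Major scale pattern: W-W-H-W-W-W-H (2-2-1-2-2-2-1 semitones)
Starting from G:
  G + 2 semitones → A
  A + 2 semitones → B
  B + 1 semitone → C
  C + 2 semitones → D
  D + 2 semitones → E
  E + 2 semitones → F#
  F# + 1 semitone → G
Scale: G A B C D E F#
Degree 6 = E


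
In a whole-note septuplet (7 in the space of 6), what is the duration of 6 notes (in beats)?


Solution.
Septuplet: 7 notes occupy the space of 6 whole notes
Space = 6 × 4 = 24 beats
Each septuplet note = 24 / 7 = 24/7 beats
6 notes = 6 × 24/7 = 144/7
= 144/7 beats


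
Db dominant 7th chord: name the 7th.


Step by step:
Dominant 7th chord = root + major 3rd + perfect 5th + minor 7th
Seventh chords stack in thirds, so the letter names are D-F-A-C
Root: Db
Major 3rd above Db: F
Perfect 5th above Db: Ab
Minor 7th above Db: Cb
The 7th = Cb


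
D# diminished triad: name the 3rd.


Diminished triad = root + minor 3rd (3 semitones) + diminished 5th (6 semitones)
A triad on D# stacks thirds, so the chord tones use letter names D-F-A
Root: D#
Minor 3rd above D#: F#
Diminished 5th above D#: A
The 3rd = F#


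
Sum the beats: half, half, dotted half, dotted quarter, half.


Solution.
Beat values:
  half = 2 beats
  half = 2 beats
  dotted half = 3 beats
  dotted quarter = 1.5 beats
  half = 2 beats
Sum = 2 + 2 + 3 + 1.5 + 2
= 10.5 beats


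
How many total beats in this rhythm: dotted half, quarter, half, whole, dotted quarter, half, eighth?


Beat values:
  dotted half = 3 beats
  quarter = 1 beat
  half = 2 beats
  whole = 4 beats
  dotted quarter = 1.5 beats
  half = 2 beats
  eighth = 0.5 beats
Sum = 3 + 1 + 2 + 4 + 1.5 + 2 + 0.5
= 14 beats


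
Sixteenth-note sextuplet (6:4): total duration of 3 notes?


Working:
Sextuplet: 6 notes occupy the space of 4 sixteenth notes
Space = 4 × 1/4 = 1 beat
Each sextuplet note = 1 / 6 = 1/6 beats
3 notes = 3 × 1/6 = 1/2
= 1/2 beats


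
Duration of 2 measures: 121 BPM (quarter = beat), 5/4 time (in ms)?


Quarter-note beat duration = 60000 / 121 ms
Beats per measure (5/4) = 5
One measure = 5 × 60000 / 121 = 300000 / 121 ms
2 measures = 2 × 300000 / 121 = 600000 / 121
= 4958.7 ms


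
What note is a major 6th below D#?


Solution.
A 6th spans 6 letter names, so from D we land on F
A major 6th = 9 semitones below D#
Spell F at that pitch: F#
= F#


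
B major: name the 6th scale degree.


Major scale pattern: W-W-H-W-W-W-H (2-2-1-2-2-2-1 semitones)
Starting from B:
  B + 2 semitones → C#
  C# + 2 semitones → D#
  D# + 1 semitone → E
  E + 2 semitones → F#
  F# + 2 semitones → G#
  G# + 2 semitones → A#
  A# + 1 semitone → B
Scale: B C# D# E F# G# A#
Degree 6 = G#


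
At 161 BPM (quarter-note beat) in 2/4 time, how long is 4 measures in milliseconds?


Solution.
Quarter-note beat duration = 60000 / 161 ms
Beats per measure (2/4) = 2
One measure = 2 × 60000 / 161 = 120000 / 161 ms
4 measures = 4 × 120000 / 161 = 480000 / 161
= 2981.4 ms


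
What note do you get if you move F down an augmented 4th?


Solution.
augmented 4th: 4 letter names, 6 semitones
Letter: F - 3 → C
Pitch: F - 6 semitones, spelled as a C → Cb
= Cb


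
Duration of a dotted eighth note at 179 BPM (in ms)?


Reasoning:
One quarter-note beat = 60000 / BPM = 60000 / 179 ms
Dotted eighth note = 3/4 × quarter note
Duration = 3/4 × 60000 / 179 = 45000 / 179
= 251.4 ms


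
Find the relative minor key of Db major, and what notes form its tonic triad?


Working:
The relative minor shares the major's key signature and starts on its 6th degree
6th degree = a major 6th above the tonic; a major 6th above Db is Bb
→ relative minor of Db major is Bb minor
Tonic triad of Bb minor = root + minor 3rd + perfect 5th = Bb Db F
= Bb minor; triad = Bb Db F


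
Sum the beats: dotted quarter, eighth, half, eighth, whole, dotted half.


Solution.
Beat values:
  dotted quarter = 1.5 beats
  eighth = 0.5 beats
  half = 2 beats
  eighth = 0.5 beats
  whole = 4 beats
  dotted half = 3 beats
Sum = 1.5 + 0.5 + 2 + 0.5 + 4 + 3
= 11.5 beats
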